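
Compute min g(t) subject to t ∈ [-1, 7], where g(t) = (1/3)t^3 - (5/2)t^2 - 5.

-155/6

The derivative is t^2 - 5t, which vanishes at t = 0 and t = 5.
Candidates: g(-1) = -47/6,  g(0) = -5,  g(5) = -155/6,  g(7) = -79/6.
So the minimum is g(5) = -155/6.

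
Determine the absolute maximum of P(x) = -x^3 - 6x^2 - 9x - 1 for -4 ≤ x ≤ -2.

The derivative is -3x^2 - 12x - 9, whose only zero in [-4, -2] is x = -3.
Evaluating at the critical points and endpoints: P(-4) = 3, P(-3) = -1, P(-2) = 1.
Hence the absolute maximum is 3 at x = -4.

3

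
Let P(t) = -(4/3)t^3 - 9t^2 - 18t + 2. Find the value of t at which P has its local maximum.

Critical points: P'(t) = -4t^2 - 18t - 18 vanishes at t = -3, -3/2.
P''(t) = -8t - 18. P''(-3) = 6 > 0 ⇒ local minimum; P''(-3/2) = -6 < 0 ⇒ local maximum.
Thus P has its local maximum at t = -3/2, with value 53/4.

-3/2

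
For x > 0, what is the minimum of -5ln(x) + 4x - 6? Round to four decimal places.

f'(x) = -5/x + 4 = 0 gives x = 5/4.
f''(x) = 5/x², which is positive for x > 0, so this is a local minimum.
f(5/4) = -5·ln(5/4) + 5 - 6 ≈ -2.1157.

-2.1157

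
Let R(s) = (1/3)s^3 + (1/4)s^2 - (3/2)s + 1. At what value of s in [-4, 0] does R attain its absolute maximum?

-3/2

The derivative is s^2 + (1/2)s - 3/2, whose only zero in [-4, 0] is s = -3/2.
Candidates: R(-4) = -31/3,  R(-3/2) = 43/16,  R(0) = 1.
The maximum over the interval is 43/16, attained at s = -3/2.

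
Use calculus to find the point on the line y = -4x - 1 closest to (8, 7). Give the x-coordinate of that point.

-24/17

Minimize D(x)^2 = (x - 8)^2 + (-4x - 8)^2.
d/dx[D^2] = 2(x - 8) + 2·(-4)·(-4x - 8) = 0 ⇒ x = -24/17.
Then y = 79/17 and the distance is √(1600/17) ≈ 9.7014.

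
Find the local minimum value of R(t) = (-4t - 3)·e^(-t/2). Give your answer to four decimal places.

-4.2821

R'(t) = (-4)·e^(-t/2) + (-4t - 3)·(-1/2)·e^(-t/2) = (2t - 5/2)·e^(-t/2). Since e^(-t/2) > 0, the only critical point is t = 5/4.
R''(5/4) has the same sign as 2 > 0, so this is a local minimum.
R(5/4) = (-8)·e^(-5/8) ≈ -4.2821.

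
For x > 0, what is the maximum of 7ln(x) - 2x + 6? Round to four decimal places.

7.7693

h'(x) = 7/x − 2 = 0 gives x = 7/2.
h''(x) = -7/x², which is negative for x > 0, so this is a local maximum.
h(7/2) = 7·ln(7/2) - 7 + 6 ≈ 7.7693.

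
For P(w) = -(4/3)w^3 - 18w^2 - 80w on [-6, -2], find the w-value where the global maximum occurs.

-6

The derivative is -4w^2 - 36w - 80, which vanishes at w = -5 and w = -4.
Candidates: P(-6) = 120, P(-5) = 350/3, P(-4) = 352/3, P(-2) = 296/3.
The maximum over the interval is 120, attained at w = -6.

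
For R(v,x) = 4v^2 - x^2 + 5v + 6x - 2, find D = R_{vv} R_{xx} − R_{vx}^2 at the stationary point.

-16

∂R/∂v = 8v + 5 = 0 and ∂R/∂x = -2x + 6 = 0, so (v, x) = (-5/8, 3).
The Hessian has R_{vv} = 8, R_{xx} = -2, R_{vx} = 0, giving D = -16 < 0, so the point is a saddle point.
D = (8)·(-2) − (0)^2 = -16.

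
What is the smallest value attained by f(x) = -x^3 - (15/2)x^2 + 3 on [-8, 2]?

-119/2

The derivative is -3x^2 - 15x, which vanishes at x = -5 and x = 0.
Compare values at every candidate in [-8, 2]: f(-8) = 35, f(-5) = -119/2, f(0) = 3, f(2) = -35.
So the minimum is f(-5) = -119/2.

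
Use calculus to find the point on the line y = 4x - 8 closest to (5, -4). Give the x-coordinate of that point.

Minimize D(x)^2 = (x - 5)^2 + (4x - 4)^2.
d/dx[D^2] = 2(x - 5) + 2·4·(4x - 4) = 0 ⇒ x = 21/17.
Then y = -52/17 and the distance is √(256/17) ≈ 3.8806.

21/17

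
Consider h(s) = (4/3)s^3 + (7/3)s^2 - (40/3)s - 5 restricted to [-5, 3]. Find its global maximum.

The derivative is 4s^2 + (14/3)s - 40/3, which vanishes at s = -5/2 and s = 4/3.
Compare values at every candidate in [-5, 3]: h(-5) = -140/3,  h(-5/2) = 265/12,  h(4/3) = -1253/81,  h(3) = 12.
Hence the absolute maximum is 265/12 at s = -5/2.

265/12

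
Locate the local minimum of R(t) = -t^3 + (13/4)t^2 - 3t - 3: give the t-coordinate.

R'(t) = -3t^2 + (13/2)t - 3 = 0 at t = 2/3, 3/2.
R''(t) = -6t + 13/2. R''(2/3) = 5/2 > 0 ⇒ local minimum; R''(3/2) = -5/2 < 0 ⇒ local maximum.
So the local minimum value is R(2/3) = -104/27.

2/3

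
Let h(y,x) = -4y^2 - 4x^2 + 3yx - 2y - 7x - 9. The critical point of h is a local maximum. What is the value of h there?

∂h/∂y = -8y + 3x - 2 = 0 and ∂h/∂x = 3y - 8x - 7 = 0, so (y, x) = (-37/55, -62/55).
The Hessian has h_{yy} = -8, h_{xx} = -8, h_{yx} = 3, giving D = 55 > 0 with h_{yy} < 0, so the point is a local maximum.
h(-37/55, -62/55) = -241/55.

-241/55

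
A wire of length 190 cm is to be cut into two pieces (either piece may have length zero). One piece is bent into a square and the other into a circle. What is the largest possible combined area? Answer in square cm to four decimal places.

Let x be the length used for the square. Square side x/4; circle radius (190−x)/(2π).
A(x) = (x/4)² + π·((190−x)/(2π))² = x²/16 + (190−x)²/(4π) for 0 ≤ x ≤ 190. A'(x) = x/8 − (190−x)/(2π) = 0 gives x = 4·190/(π+4) ≈ 106.4188.
A'' > 0, so the interior critical point is a minimum; the maximum is at an endpoint. A(0) = 2872.7467 and A(190) = 2256.2500, so the largest area is 2872.7467.

2872.7467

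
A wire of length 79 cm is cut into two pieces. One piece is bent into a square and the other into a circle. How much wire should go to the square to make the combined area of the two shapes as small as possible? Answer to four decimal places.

Let x be the length used for the square. Square side x/4; circle radius (79−x)/(2π).
A(x) = (x/4)² + π·((79−x)/(2π))² = x²/16 + (79−x)²/(4π) for 0 ≤ x ≤ 79. A'(x) = x/8 − (79−x)/(2π) = 0 gives x = 4·79/(π+4) ≈ 44.2478.
A'' = 1/8 + 1/(2π) > 0, so this gives the minimum combined area; x ≈ 44.2478 cm to the square.

44.2478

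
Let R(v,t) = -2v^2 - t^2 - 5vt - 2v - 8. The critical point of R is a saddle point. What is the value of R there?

∂R/∂v = -4v - 5t - 2 = 0 and ∂R/∂t = -5v - 2t = 0, so (v, t) = (4/17, -10/17).
The Hessian has R_{vv} = -4, R_{tt} = -2, R_{vt} = -5, giving D = -17 < 0, so the point is a saddle point.
R(4/17, -10/17) = -140/17.

-140/17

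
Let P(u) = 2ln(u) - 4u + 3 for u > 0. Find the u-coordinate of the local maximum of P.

P'(u) = 2/u − 4 = 0 gives u = 1/2.
P''(u) = -2/u², which is negative for u > 0, so this is a local maximum.
P(1/2) = 2·ln(1/2) - 2 + 3 ≈ -0.3863.

1/2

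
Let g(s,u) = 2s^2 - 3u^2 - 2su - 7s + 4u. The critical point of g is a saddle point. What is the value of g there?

-171/28

∂g/∂s = 4s - 2u - 7 = 0 and ∂g/∂u = -2s - 6u + 4 = 0, so (s, u) = (25/14, 1/14).
The Hessian has g_{ss} = 4, g_{uu} = -6, g_{su} = -2, giving D = -28 < 0, so the point is a saddle point.
g(25/14, 1/14) = -171/28.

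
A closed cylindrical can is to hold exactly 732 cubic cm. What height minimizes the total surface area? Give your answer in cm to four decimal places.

With radius r and height h, πr²h = 732 so h = 732/(πr²), and S(r) = 2πr² + 2πrh = 2πr² + 2·732/r.
S'(r) = 4πr − 2·732/r² = 0 ⇒ r³ = 732/(2π), so r ≈ 4.8840 and h = 2r ≈ 9.7680.
S''(r) = 4π + 4·732/r³ > 0, so this is the minimum; S ≈ 449.6300.

9.7680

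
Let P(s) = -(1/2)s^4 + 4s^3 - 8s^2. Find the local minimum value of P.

-8

P'(s) = -2s^3 + 12s^2 - 16s. Setting P'(s) = 0 gives s ∈ {0, 2, 4}.
Since P''(s) = -6s^2 + 24s - 16, we get P''(0) = -16 < 0 ⇒ local maximum; P''(2) = 8 > 0 ⇒ local minimum; P''(4) = -16 < 0 ⇒ local maximum.
Thus P has its local minimum at s = 2, with value -8.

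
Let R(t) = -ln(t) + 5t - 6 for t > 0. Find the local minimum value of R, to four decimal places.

-3.3906

R'(t) = -1/t + 5 = 0 gives t = 1/5.
R''(t) = 1/t², which is positive for t > 0, so this is a local minimum.
R(1/5) = -1·ln(1/5) + 1 - 6 ≈ -3.3906.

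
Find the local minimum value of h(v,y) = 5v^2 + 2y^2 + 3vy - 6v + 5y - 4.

∂h/∂v = 10v + 3y - 6 = 0 and ∂h/∂y = 3v + 4y + 5 = 0, so (v, y) = (39/31, -68/31).
The Hessian has h_{vv} = 10, h_{yy} = 4, h_{vy} = 3, giving D = 31 > 0 with h_{vv} > 0, so the point is a local minimum.
h(39/31, -68/31) = -411/31.

-411/31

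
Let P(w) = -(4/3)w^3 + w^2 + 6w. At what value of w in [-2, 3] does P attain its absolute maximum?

3/2

Differentiating, P'(w) = -4w^2 + 2w + 6; which vanishes at w = -1 and w = 3/2.
Compare values at every candidate in [-2, 3]: P(-2) = 8/3, P(-1) = -11/3, P(3/2) = 27/4, P(3) = -9.
So the maximum is P(3/2) = 27/4.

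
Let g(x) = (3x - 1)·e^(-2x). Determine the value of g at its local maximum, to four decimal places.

0.2833

By the product rule, g'(x) = (-6x + 5)·e^(-2x). Since e^(-2x) > 0, the only critical point is x = 5/6.
g''(5/6) has the same sign as -6 < 0, so this is a local maximum.
g(5/6) = (3/2)·e^(-5/3) ≈ 0.2833.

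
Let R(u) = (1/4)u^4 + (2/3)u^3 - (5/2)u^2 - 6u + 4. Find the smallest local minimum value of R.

-26/3

R'(u) = u^3 + 2u^2 - 5u - 6 = 0 at u = -3, -1, 2.
Second-derivative test with R''(u) = 3u^2 + 4u - 5: R''(-3) = 10 > 0 ⇒ local minimum; R''(-1) = -6 < 0 ⇒ local maximum; R''(2) = 15 > 0 ⇒ local minimum.
So the smallest local minimum value is R(2) = -26/3.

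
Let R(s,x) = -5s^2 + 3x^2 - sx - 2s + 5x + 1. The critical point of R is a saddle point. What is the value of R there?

-62/61

∂R/∂s = -10s - x - 2 = 0 and ∂R/∂x = -s + 6x + 5 = 0, so (s, x) = (-7/61, -52/61).
The Hessian has R_{ss} = -10, R_{xx} = 6, R_{sx} = -1, giving D = -61 < 0, so the point is a saddle point.
R(-7/61, -52/61) = -62/61.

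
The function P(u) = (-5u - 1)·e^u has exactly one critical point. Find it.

By the product rule, P'(u) = (-5u - 6)·e^u. Since e^u > 0, the only critical point is u = -6/5.
P''(-6/5) has the same sign as -5 < 0, so this is a local maximum.
P(-6/5) = (5)·e^(-6/5) ≈ 1.5060.

-6/5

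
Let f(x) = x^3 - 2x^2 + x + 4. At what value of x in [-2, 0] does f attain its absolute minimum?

-2

f'(x) = 3x^2 - 4x + 1, which has no zeros in [-2, 0].
Evaluating at the critical points and endpoints: f(-2) = -14,  f(0) = 4.
Hence the absolute minimum is -14 at x = -2.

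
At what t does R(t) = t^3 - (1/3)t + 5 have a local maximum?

-1/3

R'(t) = 3t^2 - 1/3 = 0 at t = -1/3, 1/3.
R''(t) = 6t. R''(-1/3) = -2 < 0 ⇒ local maximum; R''(1/3) = 2 > 0 ⇒ local minimum.
Thus R has its local maximum at t = -1/3, with value 137/27.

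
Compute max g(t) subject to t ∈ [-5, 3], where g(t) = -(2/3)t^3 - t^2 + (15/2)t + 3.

143/6

The derivative is -2t^2 - 2t + 15/2, which vanishes at t = -5/2 and t = 3/2.
Compare values at every candidate in [-5, 3]: g(-5) = 143/6, g(-5/2) = -139/12, g(3/2) = 39/4, g(3) = -3/2.
Hence the absolute maximum is 143/6 at t = -5.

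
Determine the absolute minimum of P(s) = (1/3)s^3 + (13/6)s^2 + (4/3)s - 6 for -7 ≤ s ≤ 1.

-47/2

P'(s) = s^2 + (13/3)s + 4/3, which vanishes at s = -4 and s = -1/3.
Evaluating at the critical points and endpoints: P(-7) = -47/2; P(-4) = 2; P(-1/3) = -1007/162; P(1) = -13/6.
So the minimum is P(-7) = -47/2.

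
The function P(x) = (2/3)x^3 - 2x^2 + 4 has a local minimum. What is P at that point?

Critical points: P'(x) = 2x^2 - 4x vanishes at x = 0, 2.
Since P''(x) = 4x - 4, we get P''(0) = -4 < 0 ⇒ local maximum; P''(2) = 4 > 0 ⇒ local minimum.
The local minimum is P(2) = 4/3.

4/3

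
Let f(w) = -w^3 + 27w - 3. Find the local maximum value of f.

f'(w) = -3w^2 + 27 = 0 at w = -3, 3.
f''(w) = -6w. f''(-3) = 18 > 0 ⇒ local minimum; f''(3) = -18 < 0 ⇒ local maximum.
So the local maximum value is f(3) = 51.

51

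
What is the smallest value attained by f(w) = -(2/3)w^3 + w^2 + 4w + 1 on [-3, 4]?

-29/3

Differentiating, f'(w) = -2w^2 + 2w + 4; which vanishes at w = -1 and w = 2.
Evaluating at the critical points and endpoints: f(-3) = 16; f(-1) = -4/3; f(2) = 23/3; f(4) = -29/3.
So the minimum is f(4) = -29/3.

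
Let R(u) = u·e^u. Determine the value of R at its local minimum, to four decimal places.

By the product rule, R'(u) = (u + 1)·e^u. Since e^u > 0, the only critical point is u = -1.
R''(-1) has the same sign as 1 > 0, so this is a local minimum.
R(-1) = (-1)·e^(-1) ≈ -0.3679.

-0.3679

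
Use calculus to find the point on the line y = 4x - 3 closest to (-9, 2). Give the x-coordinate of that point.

Minimize D(x)^2 = (x + 9)^2 + (4x - 5)^2.
d/dx[D^2] = 2(x + 9) + 2·4·(4x - 5) = 0 ⇒ x = 11/17.
Then y = -7/17 and the distance is √(1681/17) ≈ 9.9440.

11/17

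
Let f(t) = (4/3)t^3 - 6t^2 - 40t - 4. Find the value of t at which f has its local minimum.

5

f'(t) = 4t^2 - 12t - 40. Setting f'(t) = 0 gives t ∈ {-2, 5}.
Since f''(t) = 8t - 12, we get f''(-2) = -28 < 0 ⇒ local maximum; f''(5) = 28 > 0 ⇒ local minimum.
So the local minimum value is f(5) = -562/3.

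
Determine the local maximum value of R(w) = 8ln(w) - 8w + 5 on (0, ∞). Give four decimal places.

R'(w) = 8/w − 8 = 0 gives w = 1.
R''(w) = -8/w², which is negative for w > 0, so this is a local maximum.
R(1) = 8·ln(1) - 8 + 5 ≈ -3.0000.

-3.0000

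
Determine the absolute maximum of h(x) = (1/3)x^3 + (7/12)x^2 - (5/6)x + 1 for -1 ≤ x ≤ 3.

51/4

Differentiating, h'(x) = x^2 + (7/6)x - 5/6; whose only zero in [-1, 3] is x = 1/2.
Candidates: h(-1) = 25/12; h(1/2) = 37/48; h(3) = 51/4.
So the maximum is h(3) = 51/4.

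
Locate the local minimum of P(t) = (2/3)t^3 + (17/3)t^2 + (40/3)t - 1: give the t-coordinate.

P'(t) = 2t^2 + (34/3)t + 40/3 = 0 at t = -4, -5/3.
Since P''(t) = 4t + 34/3, we get P''(-4) = -14/3 < 0 ⇒ local maximum; P''(-5/3) = 14/3 > 0 ⇒ local minimum.
So the local minimum value is P(-5/3) = -856/81.

-5/3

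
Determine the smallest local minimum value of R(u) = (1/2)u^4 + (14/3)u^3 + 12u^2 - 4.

Critical points: R'(u) = 2u^3 + 14u^2 + 24u vanishes at u = -4, -3, 0.
Second-derivative test with R''(u) = 6u^2 + 28u + 24: R''(-4) = 8 > 0 ⇒ local minimum; R''(-3) = -6 < 0 ⇒ local maximum; R''(0) = 24 > 0 ⇒ local minimum.
The smallest local minimum is R(0) = -4.

-4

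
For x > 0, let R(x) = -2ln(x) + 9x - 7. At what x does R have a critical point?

2/9

R'(x) = -2/x + 9 = 0 gives x = 2/9.
R''(x) = 2/x², which is positive for x > 0, so this is a local minimum.
R(2/9) = -2·ln(2/9) + 2 - 7 ≈ -1.9918.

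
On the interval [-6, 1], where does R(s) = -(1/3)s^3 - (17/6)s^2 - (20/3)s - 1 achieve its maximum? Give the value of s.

The derivative is -s^2 - (17/3)s - 20/3, which vanishes at s = -4 and s = -5/3.
Evaluating at the critical points and endpoints: R(-6) = 9,  R(-4) = 5/3,  R(-5/3) = 613/162,  R(1) = -65/6.
Hence the absolute maximum is 9 at s = -6.

-6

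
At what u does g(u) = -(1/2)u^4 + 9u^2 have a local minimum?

0

Critical points: g'(u) = -2u^3 + 18u vanishes at u = -3, 0, 3.
g''(u) = -6u^2 + 18. g''(-3) = -36 < 0 ⇒ local maximum; g''(0) = 18 > 0 ⇒ local minimum; g''(3) = -36 < 0 ⇒ local maximum.
The local minimum is g(0) = 0.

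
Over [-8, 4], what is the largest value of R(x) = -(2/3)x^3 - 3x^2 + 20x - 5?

53/3

Differentiating, R'(x) = -2x^2 - 6x + 20; which vanishes at x = -5 and x = 2.
Compare values at every candidate in [-8, 4]: R(-8) = -47/3, R(-5) = -290/3, R(2) = 53/3, R(4) = -47/3.
So the maximum is R(2) = 53/3.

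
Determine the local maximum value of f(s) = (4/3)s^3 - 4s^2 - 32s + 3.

121/3

Critical points: f'(s) = 4s^2 - 8s - 32 vanishes at s = -2, 4.
Since f''(s) = 8s - 8, we get f''(-2) = -24 < 0 ⇒ local maximum; f''(4) = 24 > 0 ⇒ local minimum.
Thus f has its local maximum at s = -2, with value 121/3.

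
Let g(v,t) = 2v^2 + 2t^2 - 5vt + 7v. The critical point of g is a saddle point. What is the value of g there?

∂g/∂v = 4v - 5t + 7 = 0 and ∂g/∂t = -5v + 4t = 0, so (v, t) = (28/9, 35/9).
The Hessian has g_{vv} = 4, g_{tt} = 4, g_{vt} = -5, giving D = -9 < 0, so the point is a saddle point.
g(28/9, 35/9) = 98/9.

98/9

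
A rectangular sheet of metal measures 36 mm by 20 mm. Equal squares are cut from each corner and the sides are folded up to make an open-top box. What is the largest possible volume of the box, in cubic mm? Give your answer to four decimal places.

1345.0080

With cut size x, the volume is V(x) = x(36 − 2x)(20 − 2x) for 0 < x < 10.
V'(x) = 12x^2 − 224x + 720. Setting V'(x) = 0 gives x ≈ 4.1265 (the root in (0, 10)).
V''(x) = 24x − 224 is negative there, so this is the maximum; V ≈ 1345.0080.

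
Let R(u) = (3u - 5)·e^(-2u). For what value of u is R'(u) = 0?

R'(u) = 3·e^(-2u) + (3u - 5)·(-2)·e^(-2u) = (-6u + 13)·e^(-2u). Since e^(-2u) > 0, the only critical point is u = 13/6.
R''(13/6) has the same sign as -6 < 0, so this is a local maximum.
R(13/6) = (3/2)·e^(-13/3) ≈ 0.0197.

13/6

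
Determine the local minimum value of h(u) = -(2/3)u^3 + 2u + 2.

h'(u) = -2u^2 + 2. Setting h'(u) = 0 gives u ∈ {-1, 1}.
h''(u) = -4u. h''(-1) = 4 > 0 ⇒ local minimum; h''(1) = -4 < 0 ⇒ local maximum.
Thus h has its local minimum at u = -1, with value 2/3.

2/3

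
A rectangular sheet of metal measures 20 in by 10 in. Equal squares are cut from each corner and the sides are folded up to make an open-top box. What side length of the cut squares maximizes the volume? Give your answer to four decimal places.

2.1132

With cut size x, the volume is V(x) = x(20 − 2x)(10 − 2x) for 0 < x < 5.
V'(x) = 12x^2 − 120x + 200. Setting V'(x) = 0 gives x ≈ 2.1132 (the root in (0, 5)).
V''(x) = 24x − 120 is negative there, so this is the maximum; V ≈ 192.4501.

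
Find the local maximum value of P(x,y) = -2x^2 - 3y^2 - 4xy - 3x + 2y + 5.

∂P/∂x = -4x - 4y - 3 = 0 and ∂P/∂y = -4x - 6y + 2 = 0, so (x, y) = (-13/4, 5/2).
The Hessian has P_{xx} = -4, P_{yy} = -6, P_{xy} = -4, giving D = 8 > 0 with P_{xx} < 0, so the point is a local maximum.
P(-13/4, 5/2) = 99/8.

99/8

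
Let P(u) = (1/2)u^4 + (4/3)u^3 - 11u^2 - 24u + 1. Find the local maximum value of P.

P'(u) = 2u^3 + 4u^2 - 22u - 24 = 0 at u = -4, -1, 3.
P''(u) = 6u^2 + 8u - 22. P''(-4) = 42 > 0 ⇒ local minimum; P''(-1) = -24 < 0 ⇒ local maximum; P''(3) = 56 > 0 ⇒ local minimum.
The local maximum is P(-1) = 79/6.

79/6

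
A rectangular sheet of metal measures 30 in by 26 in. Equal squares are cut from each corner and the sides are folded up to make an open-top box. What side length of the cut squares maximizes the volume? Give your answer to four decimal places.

With cut size x, the volume is V(x) = x(30 − 2x)(26 − 2x) for 0 < x < 13.
V'(x) = 12x^2 − 224x + 780. Setting V'(x) = 0 gives x ≈ 4.6311 (the root in (0, 13)).
V''(x) = 24x − 224 is negative there, so this is the maximum; V ≈ 1607.4787.

4.6311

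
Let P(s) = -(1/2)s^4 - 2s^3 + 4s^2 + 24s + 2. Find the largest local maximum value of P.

P'(s) = -2s^3 - 6s^2 + 8s + 24 = 0 at s = -3, -2, 2.
Since P''(s) = -6s^2 - 12s + 8, we get P''(-3) = -10 < 0 ⇒ local maximum; P''(-2) = 8 > 0 ⇒ local minimum; P''(2) = -40 < 0 ⇒ local maximum.
So the largest local maximum value is P(2) = 42.

42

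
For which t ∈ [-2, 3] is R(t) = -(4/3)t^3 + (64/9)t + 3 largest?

4/3

The derivative is -4t^2 + 64/9, which vanishes at t = -4/3 and t = 4/3.
Candidates: R(-2) = -5/9, R(-4/3) = -269/81, R(4/3) = 755/81, R(3) = -35/3.
So the maximum is R(4/3) = 755/81.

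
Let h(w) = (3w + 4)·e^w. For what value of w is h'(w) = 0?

-7/3

h'(w) = 3·e^w + (3w + 4)·1·e^w = (3w + 7)·e^w. Since e^w > 0, the only critical point is w = -7/3.
h''(-7/3) has the same sign as 3 > 0, so this is a local minimum.
h(-7/3) = (-3)·e^(-7/3) ≈ -0.2909.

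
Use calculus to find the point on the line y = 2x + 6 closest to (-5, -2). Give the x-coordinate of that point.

-21/5

Minimize D(x)^2 = (x + 5)^2 + (2x + 8)^2.
d/dx[D^2] = 2(x + 5) + 2·2·(2x + 8) = 0 ⇒ x = -21/5.
Then y = -12/5 and the distance is √(4/5) ≈ 0.8944.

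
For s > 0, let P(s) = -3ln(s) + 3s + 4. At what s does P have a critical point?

1

P'(s) = -3/s + 3 = 0 gives s = 1.
P''(s) = 3/s², which is positive for s > 0, so this is a local minimum.
P(1) = -3·ln(1) + 3 + 4 ≈ 7.0000.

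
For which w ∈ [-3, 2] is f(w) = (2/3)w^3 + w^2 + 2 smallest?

-3

f'(w) = 2w^2 + 2w, which vanishes at w = -1 and w = 0.
Candidates: f(-3) = -7,  f(-1) = 7/3,  f(0) = 2,  f(2) = 34/3.
Hence the absolute minimum is -7 at w = -3.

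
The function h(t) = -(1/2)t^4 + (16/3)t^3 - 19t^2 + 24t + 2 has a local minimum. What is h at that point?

h'(t) = -2t^3 + 16t^2 - 38t + 24. Setting h'(t) = 0 gives t ∈ {1, 3, 4}.
h''(t) = -6t^2 + 32t - 38. h''(1) = -12 < 0 ⇒ local maximum; h''(3) = 4 > 0 ⇒ local minimum; h''(4) = -6 < 0 ⇒ local maximum.
So the local minimum value is h(3) = 13/2.

13/2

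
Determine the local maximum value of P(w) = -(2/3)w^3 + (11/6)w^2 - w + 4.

P'(w) = -2w^2 + (11/3)w - 1. Setting P'(w) = 0 gives w ∈ {1/3, 3/2}.
Second-derivative test with P''(w) = -4w + 11/3: P''(1/3) = 7/3 > 0 ⇒ local minimum; P''(3/2) = -7/3 < 0 ⇒ local maximum.
Thus P has its local maximum at w = 3/2, with value 35/8.

35/8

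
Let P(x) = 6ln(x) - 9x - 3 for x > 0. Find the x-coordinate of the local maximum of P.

2/3

P'(x) = 6/x − 9 = 0 gives x = 2/3.
P''(x) = -6/x², which is negative for x > 0, so this is a local maximum.
P(2/3) = 6·ln(2/3) - 6 - 3 ≈ -11.4328.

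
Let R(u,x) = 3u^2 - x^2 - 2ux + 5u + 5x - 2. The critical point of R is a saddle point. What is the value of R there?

∂R/∂u = 6u - 2x + 5 = 0 and ∂R/∂x = -2u - 2x + 5 = 0, so (u, x) = (0, 5/2).
The Hessian has R_{uu} = 6, R_{xx} = -2, R_{ux} = -2, giving D = -16 < 0, so the point is a saddle point.
R(0, 5/2) = 17/4.

17/4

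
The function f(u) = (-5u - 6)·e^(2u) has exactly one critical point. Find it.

-17/10

f'(u) = (-5)·e^(2u) + (-5u - 6)·2·e^(2u) = (-10u - 17)·e^(2u). Since e^(2u) > 0, the only critical point is u = -17/10.
f''(-17/10) has the same sign as -10 < 0, so this is a local maximum.
f(-17/10) = (5/2)·e^(-17/5) ≈ 0.0834.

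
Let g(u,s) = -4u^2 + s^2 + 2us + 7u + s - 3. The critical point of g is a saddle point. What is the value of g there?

-29/20

∂g/∂u = -8u + 2s + 7 = 0 and ∂g/∂s = 2u + 2s + 1 = 0, so (u, s) = (3/5, -11/10).
The Hessian has g_{uu} = -8, g_{ss} = 2, g_{us} = 2, giving D = -20 < 0, so the point is a saddle point.
g(3/5, -11/10) = -29/20.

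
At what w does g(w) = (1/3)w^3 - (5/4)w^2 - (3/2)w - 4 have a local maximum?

g'(w) = w^2 - (5/2)w - 3/2. Setting g'(w) = 0 gives w ∈ {-1/2, 3}.
Second-derivative test with g''(w) = 2w - 5/2: g''(-1/2) = -7/2 < 0 ⇒ local maximum; g''(3) = 7/2 > 0 ⇒ local minimum.
The local maximum is g(-1/2) = -173/48.

-1/2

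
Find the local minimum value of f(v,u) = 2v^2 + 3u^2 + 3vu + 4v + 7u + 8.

∂f/∂v = 4v + 3u + 4 = 0 and ∂f/∂u = 3v + 6u + 7 = 0, so (v, u) = (-1/5, -16/15).
The Hessian has f_{vv} = 4, f_{uu} = 6, f_{vu} = 3, giving D = 15 > 0 with f_{vv} > 0, so the point is a local minimum.
f(-1/5, -16/15) = 58/15.

58/15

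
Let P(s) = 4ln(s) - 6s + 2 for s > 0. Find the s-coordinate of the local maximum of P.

P'(s) = 4/s − 6 = 0 gives s = 2/3.
P''(s) = -4/s², which is negative for s > 0, so this is a local maximum.
P(2/3) = 4·ln(2/3) - 4 + 2 ≈ -3.6219.

2/3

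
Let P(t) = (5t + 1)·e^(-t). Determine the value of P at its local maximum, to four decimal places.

2.2466

By the product rule, P'(t) = (-5t + 4)·e^(-t). Since e^(-t) > 0, the only critical point is t = 4/5.
P''(4/5) has the same sign as -5 < 0, so this is a local maximum.
P(4/5) = (5)·e^(-4/5) ≈ 2.2466.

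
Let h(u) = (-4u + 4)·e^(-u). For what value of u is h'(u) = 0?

2

h'(u) = (-4)·e^(-u) + (-4u + 4)·(-1)·e^(-u) = (4u - 8)·e^(-u). Since e^(-u) > 0, the only critical point is u = 2.
h''(2) has the same sign as 4 > 0, so this is a local minimum.
h(2) = (-4)·e^(-2) ≈ -0.5413.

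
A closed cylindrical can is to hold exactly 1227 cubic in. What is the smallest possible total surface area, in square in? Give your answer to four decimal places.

With radius r and height h, πr²h = 1227 so h = 1227/(πr²), and S(r) = 2πr² + 2πrh = 2πr² + 2·1227/r.
S'(r) = 4πr − 2·1227/r² = 0 ⇒ r³ = 1227/(2π), so r ≈ 5.8017 and h = 2r ≈ 11.6034.
S''(r) = 4π + 4·1227/r³ > 0, so this is the minimum; S ≈ 634.4697.

634.4697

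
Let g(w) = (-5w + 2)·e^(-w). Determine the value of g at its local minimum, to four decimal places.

By the product rule, g'(w) = (5w - 7)·e^(-w). Since e^(-w) > 0, the only critical point is w = 7/5.
g''(7/5) has the same sign as 5 > 0, so this is a local minimum.
g(7/5) = (-5)·e^(-7/5) ≈ -1.2330.

-1.2330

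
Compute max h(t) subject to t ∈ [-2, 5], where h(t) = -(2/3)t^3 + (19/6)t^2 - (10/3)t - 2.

Differentiating, h'(t) = -2t^2 + (19/3)t - 10/3; which vanishes at t = 2/3 and t = 5/2.
Candidates: h(-2) = 68/3,  h(2/3) = -244/81,  h(5/2) = -23/24,  h(5) = -137/6.
So the maximum is h(-2) = 68/3.

68/3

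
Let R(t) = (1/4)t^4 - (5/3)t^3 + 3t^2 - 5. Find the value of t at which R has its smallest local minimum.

0

R'(t) = t^3 - 5t^2 + 6t = 0 at t = 0, 2, 3.
Second-derivative test with R''(t) = 3t^2 - 10t + 6: R''(0) = 6 > 0 ⇒ local minimum; R''(2) = -2 < 0 ⇒ local maximum; R''(3) = 3 > 0 ⇒ local minimum.
Thus R has its smallest local minimum at t = 0, with value -5.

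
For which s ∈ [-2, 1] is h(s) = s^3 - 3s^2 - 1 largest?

0

Differentiating, h'(s) = 3s^2 - 6s; whose only zero in [-2, 1] is s = 0.
Candidates: h(-2) = -21, h(0) = -1, h(1) = -3.
The maximum over the interval is -1, attained at s = 0.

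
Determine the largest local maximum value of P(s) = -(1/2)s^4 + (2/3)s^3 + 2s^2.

P'(s) = -2s^3 + 2s^2 + 4s = 0 at s = -1, 0, 2.
Since P''(s) = -6s^2 + 4s + 4, we get P''(-1) = -6 < 0 ⇒ local maximum; P''(0) = 4 > 0 ⇒ local minimum; P''(2) = -12 < 0 ⇒ local maximum.
So the largest local maximum value is P(2) = 16/3.

16/3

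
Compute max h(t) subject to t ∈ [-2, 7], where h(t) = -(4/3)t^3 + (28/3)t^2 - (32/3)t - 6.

190/3

Differentiating, h'(t) = -4t^2 + (56/3)t - 32/3; which vanishes at t = 2/3 and t = 4.
Candidates: h(-2) = 190/3,  h(2/3) = -758/81,  h(4) = 46/3,  h(7) = -242/3.
So the maximum is h(-2) = 190/3.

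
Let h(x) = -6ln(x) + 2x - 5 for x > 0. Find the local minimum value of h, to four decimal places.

h'(x) = -6/x + 2 = 0 gives x = 3.
h''(x) = 6/x², which is positive for x > 0, so this is a local minimum.
h(3) = -6·ln(3) + 6 - 5 ≈ -5.5917.

-5.5917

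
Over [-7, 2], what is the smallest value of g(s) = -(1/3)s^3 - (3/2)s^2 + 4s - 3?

Differentiating, g'(s) = -s^2 - 3s + 4; which vanishes at s = -4 and s = 1.
Compare values at every candidate in [-7, 2]: g(-7) = 59/6,  g(-4) = -65/3,  g(1) = -5/6,  g(2) = -11/3.
Hence the absolute minimum is -65/3 at s = -4.

-65/3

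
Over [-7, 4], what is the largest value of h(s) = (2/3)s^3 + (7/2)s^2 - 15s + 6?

511/6

h'(s) = 2s^2 + 7s - 15, which vanishes at s = -5 and s = 3/2.
Candidates: h(-7) = 323/6; h(-5) = 511/6; h(3/2) = -51/8; h(4) = 134/3.
Hence the absolute maximum is 511/6 at s = -5.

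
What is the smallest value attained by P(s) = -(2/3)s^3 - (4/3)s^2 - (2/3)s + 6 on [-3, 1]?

P'(s) = -2s^2 - (8/3)s - 2/3, which vanishes at s = -1 and s = -1/3.
Evaluating at the critical points and endpoints: P(-3) = 14,  P(-1) = 6,  P(-1/3) = 494/81,  P(1) = 10/3.
Hence the absolute minimum is 10/3 at s = 1.

10/3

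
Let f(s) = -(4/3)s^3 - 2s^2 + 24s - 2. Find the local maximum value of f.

Critical points: f'(s) = -4s^2 - 4s + 24 vanishes at s = -3, 2.
Since f''(s) = -8s - 4, we get f''(-3) = 20 > 0 ⇒ local minimum; f''(2) = -20 < 0 ⇒ local maximum.
Thus f has its local maximum at s = 2, with value 82/3.

82/3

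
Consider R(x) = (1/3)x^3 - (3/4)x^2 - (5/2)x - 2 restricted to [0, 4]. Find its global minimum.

-371/48

Differentiating, R'(x) = x^2 - (3/2)x - 5/2; whose only zero in [0, 4] is x = 5/2.
Compare values at every candidate in [0, 4]: R(0) = -2,  R(5/2) = -371/48,  R(4) = -8/3.
So the minimum is R(5/2) = -371/48.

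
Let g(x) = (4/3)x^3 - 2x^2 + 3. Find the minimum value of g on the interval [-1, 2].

-1/3

The derivative is 4x^2 - 4x, which vanishes at x = 0 and x = 1.
Compare values at every candidate in [-1, 2]: g(-1) = -1/3; g(0) = 3; g(1) = 7/3; g(2) = 17/3.
Hence the absolute minimum is -1/3 at x = -1.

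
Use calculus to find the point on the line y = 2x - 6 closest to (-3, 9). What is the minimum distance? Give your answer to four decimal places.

Minimize D(x)^2 = (x + 3)^2 + (2x - 15)^2.
d/dx[D^2] = 2(x + 3) + 2·2·(2x - 15) = 0 ⇒ x = 27/5.
Then y = 24/5 and the distance is √(441/5) ≈ 9.3915.

9.3915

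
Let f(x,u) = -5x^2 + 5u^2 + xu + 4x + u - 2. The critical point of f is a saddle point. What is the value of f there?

-131/101

∂f/∂x = -10x + u + 4 = 0 and ∂f/∂u = x + 10u + 1 = 0, so (x, u) = (39/101, -14/101).
The Hessian has f_{xx} = -10, f_{uu} = 10, f_{xu} = 1, giving D = -101 < 0, so the point is a saddle point.
f(39/101, -14/101) = -131/101.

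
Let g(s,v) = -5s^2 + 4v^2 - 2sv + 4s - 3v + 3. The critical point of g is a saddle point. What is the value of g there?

247/84

∂g/∂s = -10s - 2v + 4 = 0 and ∂g/∂v = -2s + 8v - 3 = 0, so (s, v) = (13/42, 19/42).
The Hessian has g_{ss} = -10, g_{vv} = 8, g_{sv} = -2, giving D = -84 < 0, so the point is a saddle point.
g(13/42, 19/42) = 247/84.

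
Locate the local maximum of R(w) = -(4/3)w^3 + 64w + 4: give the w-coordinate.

R'(w) = -4w^2 + 64 = 0 at w = -4, 4.
Second-derivative test with R''(w) = -8w: R''(-4) = 32 > 0 ⇒ local minimum; R''(4) = -32 < 0 ⇒ local maximum.
So the local maximum value is R(4) = 524/3.

4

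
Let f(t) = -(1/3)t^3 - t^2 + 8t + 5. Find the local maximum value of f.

43/3

f'(t) = -t^2 - 2t + 8. Setting f'(t) = 0 gives t ∈ {-4, 2}.
Since f''(t) = -2t - 2, we get f''(-4) = 6 > 0 ⇒ local minimum; f''(2) = -6 < 0 ⇒ local maximum.
Thus f has its local maximum at t = 2, with value 43/3.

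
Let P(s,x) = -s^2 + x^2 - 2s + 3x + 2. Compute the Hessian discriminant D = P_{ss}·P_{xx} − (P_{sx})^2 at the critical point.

∂P/∂s = -2s - 2 = 0 and ∂P/∂x = 2x + 3 = 0, so (s, x) = (-1, -3/2).
The Hessian has P_{ss} = -2, P_{xx} = 2, P_{sx} = 0, giving D = -4 < 0, so the point is a saddle point.
D = (-2)·(2) − (0)^2 = -4.

-4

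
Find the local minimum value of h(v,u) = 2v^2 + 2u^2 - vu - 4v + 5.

∂h/∂v = 4v - u - 4 = 0 and ∂h/∂u = -v + 4u = 0, so (v, u) = (16/15, 4/15).
The Hessian has h_{vv} = 4, h_{uu} = 4, h_{vu} = -1, giving D = 15 > 0 with h_{vv} > 0, so the point is a local minimum.
h(16/15, 4/15) = 43/15.

43/15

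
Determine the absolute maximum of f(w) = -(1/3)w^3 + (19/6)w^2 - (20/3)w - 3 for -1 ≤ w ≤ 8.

43/6

f'(w) = -w^2 + (19/3)w - 20/3, which vanishes at w = 4/3 and w = 5.
Candidates: f(-1) = 43/6, f(4/3) = -571/81, f(5) = 7/6, f(8) = -73/3.
The maximum over the interval is 43/6, attained at w = -1.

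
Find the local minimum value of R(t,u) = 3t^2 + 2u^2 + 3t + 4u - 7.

-39/4

∂R/∂t = 6t + 3 = 0 and ∂R/∂u = 4u + 4 = 0, so (t, u) = (-1/2, -1).
The Hessian has R_{tt} = 6, R_{uu} = 4, R_{tu} = 0, giving D = 24 > 0 with R_{tt} > 0, so the point is a local minimum.
R(-1/2, -1) = -39/4.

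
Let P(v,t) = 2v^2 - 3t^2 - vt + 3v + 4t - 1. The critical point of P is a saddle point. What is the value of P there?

-8/25

∂P/∂v = 4v - t + 3 = 0 and ∂P/∂t = -v - 6t + 4 = 0, so (v, t) = (-14/25, 19/25).
The Hessian has P_{vv} = 4, P_{tt} = -6, P_{vt} = -1, giving D = -25 < 0, so the point is a saddle point.
P(-14/25, 19/25) = -8/25.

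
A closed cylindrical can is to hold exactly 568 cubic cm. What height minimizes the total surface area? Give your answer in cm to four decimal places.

8.9761

With radius r and height h, πr²h = 568 so h = 568/(πr²), and S(r) = 2πr² + 2πrh = 2πr² + 2·568/r.
S'(r) = 4πr − 2·568/r² = 0 ⇒ r³ = 568/(2π), so r ≈ 4.4880 and h = 2r ≈ 8.9761.
S''(r) = 4π + 4·568/r³ > 0, so this is the minimum; S ≈ 379.6763.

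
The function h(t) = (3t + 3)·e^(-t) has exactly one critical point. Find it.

0

By the product rule, h'(t) = (-3t)·e^(-t). Since e^(-t) > 0, the only critical point is t = 0.
h''(0) has the same sign as -3 < 0, so this is a local maximum.
h(0) = (3)·e^(0) ≈ 3.0000.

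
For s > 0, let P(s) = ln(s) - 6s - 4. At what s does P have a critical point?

P'(s) = 1/s − 6 = 0 gives s = 1/6.
P''(s) = -1/s², which is negative for s > 0, so this is a local maximum.
P(1/6) = 1·ln(1/6) - 1 - 4 ≈ -6.7918.

1/6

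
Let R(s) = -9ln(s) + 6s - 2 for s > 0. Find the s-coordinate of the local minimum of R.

R'(s) = -9/s + 6 = 0 gives s = 3/2.
R''(s) = 9/s², which is positive for s > 0, so this is a local minimum.
R(3/2) = -9·ln(3/2) + 9 - 2 ≈ 3.3508.

3/2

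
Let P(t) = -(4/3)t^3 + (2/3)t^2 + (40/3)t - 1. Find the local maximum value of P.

53/3

Critical points: P'(t) = -4t^2 + (4/3)t + 40/3 vanishes at t = -5/3, 2.
Since P''(t) = -8t + 4/3, we get P''(-5/3) = 44/3 > 0 ⇒ local minimum; P''(2) = -44/3 < 0 ⇒ local maximum.
So the local maximum value is P(2) = 53/3.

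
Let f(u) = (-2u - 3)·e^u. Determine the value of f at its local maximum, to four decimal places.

By the product rule, f'(u) = (-2u - 5)·e^u. Since e^u > 0, the only critical point is u = -5/2.
f''(-5/2) has the same sign as -2 < 0, so this is a local maximum.
f(-5/2) = (2)·e^(-5/2) ≈ 0.1642.

0.1642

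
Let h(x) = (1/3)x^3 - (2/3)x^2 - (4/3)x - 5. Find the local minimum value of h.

Critical points: h'(x) = x^2 - (4/3)x - 4/3 vanishes at x = -2/3, 2.
h''(x) = 2x - 4/3. h''(-2/3) = -8/3 < 0 ⇒ local maximum; h''(2) = 8/3 > 0 ⇒ local minimum.
Thus h has its local minimum at x = 2, with value -23/3.

-23/3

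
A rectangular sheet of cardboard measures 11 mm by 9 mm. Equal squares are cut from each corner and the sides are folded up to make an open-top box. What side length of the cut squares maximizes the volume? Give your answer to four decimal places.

With cut size x, the volume is V(x) = x(11 − 2x)(9 − 2x) for 0 < x < 4.5.
V'(x) = 12x^2 − 80x + 99. Setting V'(x) = 0 gives x ≈ 1.6419 (the root in (0, 4.5)).
V''(x) = 24x − 80 is negative there, so this is the maximum; V ≈ 72.4198.

1.6419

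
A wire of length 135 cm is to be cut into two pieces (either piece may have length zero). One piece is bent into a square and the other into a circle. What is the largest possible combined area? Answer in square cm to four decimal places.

1450.2994

Let x be the length used for the square. Square side x/4; circle radius (135−x)/(2π).
A(x) = (x/4)² + π·((135−x)/(2π))² = x²/16 + (135−x)²/(4π) for 0 ≤ x ≤ 135. A'(x) = x/8 − (135−x)/(2π) = 0 gives x = 4·135/(π+4) ≈ 75.6134.
A'' > 0, so the interior critical point is a minimum; the maximum is at an endpoint. A(0) = 1450.2994 and A(135) = 1139.0625, so the largest area is 1450.2994.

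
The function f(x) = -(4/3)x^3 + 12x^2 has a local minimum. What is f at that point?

f'(x) = -4x^2 + 24x = 0 at x = 0, 6.
Second-derivative test with f''(x) = -8x + 24: f''(0) = 24 > 0 ⇒ local minimum; f''(6) = -24 < 0 ⇒ local maximum.
So the local minimum value is f(0) = 0.

0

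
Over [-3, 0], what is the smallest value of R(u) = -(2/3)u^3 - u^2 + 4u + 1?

R'(u) = -2u^2 - 2u + 4, whose only zero in [-3, 0] is u = -2.
Compare values at every candidate in [-3, 0]: R(-3) = -2,  R(-2) = -17/3,  R(0) = 1.
Hence the absolute minimum is -17/3 at u = -2.

-17/3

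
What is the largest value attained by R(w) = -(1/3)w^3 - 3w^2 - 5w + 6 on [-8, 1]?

74/3

The derivative is -w^2 - 6w - 5, which vanishes at w = -5 and w = -1.
Evaluating at the critical points and endpoints: R(-8) = 74/3,  R(-5) = -7/3,  R(-1) = 25/3,  R(1) = -7/3.
Hence the absolute maximum is 74/3 at w = -8.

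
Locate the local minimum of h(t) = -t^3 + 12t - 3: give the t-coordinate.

-2

h'(t) = -3t^2 + 12 = 0 at t = -2, 2.
h''(t) = -6t. h''(-2) = 12 > 0 ⇒ local minimum; h''(2) = -12 < 0 ⇒ local maximum.
The local minimum is h(-2) = -19.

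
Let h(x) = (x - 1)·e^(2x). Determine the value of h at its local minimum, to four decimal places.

-1.3591

h'(x) = 1·e^(2x) + (x - 1)·2·e^(2x) = (2x - 1)·e^(2x). Since e^(2x) > 0, the only critical point is x = 1/2.
h''(1/2) has the same sign as 2 > 0, so this is a local minimum.
h(1/2) = (-1/2)·e^(1) ≈ -1.3591.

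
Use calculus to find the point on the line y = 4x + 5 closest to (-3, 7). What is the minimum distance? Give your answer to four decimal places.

3.3955

Minimize D(x)^2 = (x + 3)^2 + (4x - 2)^2.
d/dx[D^2] = 2(x + 3) + 2·4·(4x - 2) = 0 ⇒ x = 5/17.
Then y = 105/17 and the distance is √(196/17) ≈ 3.3955.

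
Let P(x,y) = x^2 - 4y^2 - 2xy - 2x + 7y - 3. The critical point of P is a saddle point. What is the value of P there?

-11/4

∂P/∂x = 2x - 2y - 2 = 0 and ∂P/∂y = -2x - 8y + 7 = 0, so (x, y) = (3/2, 1/2).
The Hessian has P_{xx} = 2, P_{yy} = -8, P_{xy} = -2, giving D = -20 < 0, so the point is a saddle point.
P(3/2, 1/2) = -11/4.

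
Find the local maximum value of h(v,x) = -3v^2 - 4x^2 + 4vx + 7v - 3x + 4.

267/32

∂h/∂v = -6v + 4x + 7 = 0 and ∂h/∂x = 4v - 8x - 3 = 0, so (v, x) = (11/8, 5/16).
The Hessian has h_{vv} = -6, h_{xx} = -8, h_{vx} = 4, giving D = 32 > 0 with h_{vv} < 0, so the point is a local maximum.
h(11/8, 5/16) = 267/32.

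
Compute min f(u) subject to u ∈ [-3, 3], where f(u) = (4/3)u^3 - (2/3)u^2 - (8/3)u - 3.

The derivative is 4u^2 - (4/3)u - 8/3, which vanishes at u = -2/3 and u = 1.
Candidates: f(-3) = -37; f(-2/3) = -155/81; f(1) = -5; f(3) = 19.
The minimum over the interval is -37, attained at u = -3.

-37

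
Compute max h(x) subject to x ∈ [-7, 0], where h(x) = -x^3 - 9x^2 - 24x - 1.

69

Differentiating, h'(x) = -3x^2 - 18x - 24; which vanishes at x = -4 and x = -2.
Compare values at every candidate in [-7, 0]: h(-7) = 69,  h(-4) = 15,  h(-2) = 19,  h(0) = -1.
Hence the absolute maximum is 69 at x = -7.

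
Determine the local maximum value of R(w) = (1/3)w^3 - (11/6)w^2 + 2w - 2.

Critical points: R'(w) = w^2 - (11/3)w + 2 vanishes at w = 2/3, 3.
R''(w) = 2w - 11/3. R''(2/3) = -7/3 < 0 ⇒ local maximum; R''(3) = 7/3 > 0 ⇒ local minimum.
Thus R has its local maximum at w = 2/3, with value -112/81.

-112/81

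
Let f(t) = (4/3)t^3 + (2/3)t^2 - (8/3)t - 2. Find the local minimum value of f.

Critical points: f'(t) = 4t^2 + (4/3)t - 8/3 vanishes at t = -1, 2/3.
Since f''(t) = 8t + 4/3, we get f''(-1) = -20/3 < 0 ⇒ local maximum; f''(2/3) = 20/3 > 0 ⇒ local minimum.
The local minimum is f(2/3) = -250/81.

-250/81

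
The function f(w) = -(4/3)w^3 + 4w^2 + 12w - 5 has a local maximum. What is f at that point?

31

f'(w) = -4w^2 + 8w + 12. Setting f'(w) = 0 gives w ∈ {-1, 3}.
Since f''(w) = -8w + 8, we get f''(-1) = 16 > 0 ⇒ local minimum; f''(3) = -16 < 0 ⇒ local maximum.
Thus f has its local maximum at w = 3, with value 31.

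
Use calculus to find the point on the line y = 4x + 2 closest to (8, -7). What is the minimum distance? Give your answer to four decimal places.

Minimize D(x)^2 = (x - 8)^2 + (4x + 9)^2.
d/dx[D^2] = 2(x - 8) + 2·4·(4x + 9) = 0 ⇒ x = -28/17.
Then y = -78/17 and the distance is √(1681/17) ≈ 9.9440.

9.9440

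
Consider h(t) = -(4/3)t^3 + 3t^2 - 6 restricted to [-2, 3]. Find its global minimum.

-15

h'(t) = -4t^2 + 6t, which vanishes at t = 0 and t = 3/2.
Candidates: h(-2) = 50/3,  h(0) = -6,  h(3/2) = -15/4,  h(3) = -15.
So the minimum is h(3) = -15.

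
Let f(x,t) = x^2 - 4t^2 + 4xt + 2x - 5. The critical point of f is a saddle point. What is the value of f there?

-11/2

∂f/∂x = 2x + 4t + 2 = 0 and ∂f/∂t = 4x - 8t = 0, so (x, t) = (-1/2, -1/4).
The Hessian has f_{xx} = 2, f_{tt} = -8, f_{xt} = 4, giving D = -32 < 0, so the point is a saddle point.
f(-1/2, -1/4) = -11/2.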